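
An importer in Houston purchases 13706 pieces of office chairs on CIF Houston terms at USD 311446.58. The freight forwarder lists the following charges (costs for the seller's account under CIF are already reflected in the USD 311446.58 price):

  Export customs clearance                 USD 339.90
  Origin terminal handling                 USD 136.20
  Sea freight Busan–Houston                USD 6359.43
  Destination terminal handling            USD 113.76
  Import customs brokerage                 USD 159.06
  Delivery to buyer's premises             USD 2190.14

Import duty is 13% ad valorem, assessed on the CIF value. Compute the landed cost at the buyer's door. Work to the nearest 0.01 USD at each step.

CIF: the seller pays costs through ocean freight and marine insurance to the destination port.
Already in the invoice (seller's account under CIF): export clearance, origin terminal, freight — exclude.
The CIF price already equals the CIF value: 311446.58
Import duty = 311446.58 × 13% = 40488.06
Buyer bears: destination terminal 113.76 + brokerage 159.06 + delivery 2190.14 + duty 40488.06 = 42951.02
Landed cost = invoice 311446.58 + 42951.02 = 354397.60

Total landed cost: USD 354397.60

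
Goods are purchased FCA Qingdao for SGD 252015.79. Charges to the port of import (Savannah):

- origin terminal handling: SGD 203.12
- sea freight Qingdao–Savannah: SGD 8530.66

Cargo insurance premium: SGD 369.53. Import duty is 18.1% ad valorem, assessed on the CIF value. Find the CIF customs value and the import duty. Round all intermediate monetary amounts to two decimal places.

CIF value: SGD 261119.10; import duty: SGD 47262.56

CIF = FCA price + pre-shipment costs + freight + insurance
CIF = 252015.79 + 203.12 + 8530.66 + 369.53 = 261119.10
Import duty = 261119.10 × 18.1% = 47262.56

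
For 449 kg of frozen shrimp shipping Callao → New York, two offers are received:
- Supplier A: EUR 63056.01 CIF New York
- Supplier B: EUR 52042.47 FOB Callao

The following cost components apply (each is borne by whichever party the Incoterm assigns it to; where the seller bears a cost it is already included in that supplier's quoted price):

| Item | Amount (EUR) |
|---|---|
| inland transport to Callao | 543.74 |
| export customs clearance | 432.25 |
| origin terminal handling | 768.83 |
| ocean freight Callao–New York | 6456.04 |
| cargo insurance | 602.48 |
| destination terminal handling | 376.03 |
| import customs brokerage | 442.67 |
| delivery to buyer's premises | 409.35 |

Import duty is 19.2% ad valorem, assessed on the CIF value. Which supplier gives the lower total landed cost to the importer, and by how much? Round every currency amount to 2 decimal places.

Supplier A (CIF):
The CIF price already equals the CIF value: 63056.01
Import duty = 63056.01 × 19.2% = 12106.75
Buyer bears (A): 376.03 + 442.67 + 409.35 = 1228.05
Landed cost (A) = invoice 63056.01 + 1228.05 + duty 12106.75 = 76390.81
Supplier B (FOB):
CIF value = FOB price + freight + insurance = 52042.47 + 6456.04 + 602.48 = 59100.99
Import duty = 59100.99 × 19.2% = 11347.39
Buyer bears (B): 6456.04 + 602.48 + 376.03 + 442.67 + 409.35 = 8286.57
Landed cost (B) = invoice 52042.47 + 8286.57 + duty 11347.39 = 71676.43
Difference = |76390.81 − 71676.43| = 4714.38

Supplier B is cheaper by EUR 4714.38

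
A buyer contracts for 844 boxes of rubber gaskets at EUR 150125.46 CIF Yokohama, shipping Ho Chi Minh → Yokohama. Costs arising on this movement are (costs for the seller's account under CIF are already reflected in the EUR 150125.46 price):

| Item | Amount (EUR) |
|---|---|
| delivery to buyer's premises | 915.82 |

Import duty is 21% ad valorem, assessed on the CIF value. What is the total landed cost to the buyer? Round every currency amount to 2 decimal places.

Total landed cost: EUR 182567.63

CIF: the seller pays costs through ocean freight and marine insurance to the destination port.
The CIF price already equals the CIF value: 150125.46
Import duty = 150125.46 × 21% = 31526.35
Buyer bears: delivery 915.82 + duty 31526.35 = 32442.17
Landed cost = invoice 150125.46 + 32442.17 = 182567.63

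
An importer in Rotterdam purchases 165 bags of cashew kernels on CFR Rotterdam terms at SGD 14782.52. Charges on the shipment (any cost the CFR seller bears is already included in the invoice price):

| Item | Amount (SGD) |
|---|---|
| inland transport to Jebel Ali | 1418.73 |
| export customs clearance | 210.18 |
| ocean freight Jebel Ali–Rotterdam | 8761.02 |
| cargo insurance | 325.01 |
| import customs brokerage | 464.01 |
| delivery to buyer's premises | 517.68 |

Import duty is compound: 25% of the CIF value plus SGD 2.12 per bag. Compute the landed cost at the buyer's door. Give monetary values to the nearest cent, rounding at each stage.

Total landed cost: SGD 20215.90

CFR: the seller pays costs through ocean freight to the destination port, but not insurance.
Already in the invoice (seller's account under CFR): inland to port, export clearance, freight — exclude.
CIF value = CFR price + insurance = 14782.52 + 325.01 = 15107.53
Ad valorem component: 15107.53 × 25% = 3776.88
Specific component: 165 × 2.12 = 349.80
Import duty = 3776.88 + 349.80 = 4126.68
Buyer bears: insurance 325.01 + brokerage 464.01 + delivery 517.68 + duty 4126.68 = 5433.38
Landed cost = invoice 14782.52 + 5433.38 = 20215.90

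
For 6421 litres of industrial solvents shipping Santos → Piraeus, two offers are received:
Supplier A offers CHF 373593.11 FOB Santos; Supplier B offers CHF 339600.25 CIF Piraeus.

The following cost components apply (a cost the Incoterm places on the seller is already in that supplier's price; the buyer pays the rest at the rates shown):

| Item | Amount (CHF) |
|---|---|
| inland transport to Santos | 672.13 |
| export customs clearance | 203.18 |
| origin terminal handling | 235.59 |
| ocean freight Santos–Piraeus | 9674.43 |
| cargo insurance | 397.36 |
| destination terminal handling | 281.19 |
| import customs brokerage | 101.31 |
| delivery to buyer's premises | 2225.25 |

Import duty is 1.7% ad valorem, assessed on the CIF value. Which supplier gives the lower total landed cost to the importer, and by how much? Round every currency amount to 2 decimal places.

Supplier A (FOB):
CIF value = FOB price + freight + insurance = 373593.11 + 9674.43 + 397.36 = 383664.90
Import duty = 383664.90 × 1.7% = 6522.30
Buyer bears (A): 9674.43 + 397.36 + 281.19 + 101.31 + 2225.25 = 12679.54
Landed cost (A) = invoice 373593.11 + 12679.54 + duty 6522.30 = 392794.95
Supplier B (CIF):
The CIF price already equals the CIF value: 339600.25
Import duty = 339600.25 × 1.7% = 5773.20
Buyer bears (B): 281.19 + 101.31 + 2225.25 = 2607.75
Landed cost (B) = invoice 339600.25 + 2607.75 + duty 5773.20 = 347981.20
Difference = |392794.95 − 347981.20| = 44813.75

Supplier B is cheaper by CHF 44813.75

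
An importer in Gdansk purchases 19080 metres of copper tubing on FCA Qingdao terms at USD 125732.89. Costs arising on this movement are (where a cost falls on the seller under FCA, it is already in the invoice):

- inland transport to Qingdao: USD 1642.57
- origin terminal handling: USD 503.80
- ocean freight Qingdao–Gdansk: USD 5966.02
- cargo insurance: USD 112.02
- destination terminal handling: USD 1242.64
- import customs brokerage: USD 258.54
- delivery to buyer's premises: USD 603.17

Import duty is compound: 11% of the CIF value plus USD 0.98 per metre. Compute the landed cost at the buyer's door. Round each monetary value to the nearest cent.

FCA: the seller delivers export-cleared goods to the carrier; the buyer bears costs from that point.
Already in the invoice (seller's account under FCA): inland to port — exclude.
CIF value = FCA price + origin terminal + freight + insurance = 125732.89 + 503.80 + 5966.02 + 112.02 = 132314.73
Ad valorem component: 132314.73 × 11% = 14554.62
Specific component: 19080 × 0.98 = 18698.40
Import duty = 14554.62 + 18698.40 = 33253.02
Buyer bears: origin terminal 503.80 + freight 5966.02 + insurance 112.02 + destination terminal 1242.64 + brokerage 258.54 + delivery 603.17 + duty 33253.02 = 41939.21
Landed cost = invoice 125732.89 + 41939.21 = 167672.10

Total landed cost: USD 167672.10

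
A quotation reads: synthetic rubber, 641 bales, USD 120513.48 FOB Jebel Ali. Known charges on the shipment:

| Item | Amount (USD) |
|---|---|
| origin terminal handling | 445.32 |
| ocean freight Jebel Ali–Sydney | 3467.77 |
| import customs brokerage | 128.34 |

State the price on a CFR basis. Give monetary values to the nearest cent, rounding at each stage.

Not relevant to the conversion: origin terminal — on the seller under both FOB and CFR; already in the FOB price and stays in the CFR price. brokerage — on the buyer under both terms; not part of either seller's price.
From FOB to CFR, the seller additionally bears: freight.
CFR price = 120513.48 + 3467.77 = 123981.25

CFR price: USD 123981.25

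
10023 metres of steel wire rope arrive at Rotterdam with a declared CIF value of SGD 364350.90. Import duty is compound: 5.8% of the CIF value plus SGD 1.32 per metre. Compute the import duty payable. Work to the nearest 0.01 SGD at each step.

Ad valorem component: 364350.90 × 5.8% = 21132.35
Specific component: 10023 × 1.32 = 13230.36
Import duty = 21132.35 + 13230.36 = 34362.71

Import duty: SGD 34362.71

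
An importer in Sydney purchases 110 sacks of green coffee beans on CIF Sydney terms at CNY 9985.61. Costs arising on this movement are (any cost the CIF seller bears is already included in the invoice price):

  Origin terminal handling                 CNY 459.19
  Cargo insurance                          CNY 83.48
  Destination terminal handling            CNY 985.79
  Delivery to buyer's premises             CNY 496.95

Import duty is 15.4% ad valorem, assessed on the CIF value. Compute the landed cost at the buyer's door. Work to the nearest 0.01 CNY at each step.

Total landed cost: CNY 13006.13

CIF: the seller pays costs through ocean freight and marine insurance to the destination port.
Already in the invoice (seller's account under CIF): origin terminal, insurance — exclude.
The CIF price already equals the CIF value: 9985.61
Import duty = 9985.61 × 15.4% = 1537.78
Buyer bears: destination terminal 985.79 + delivery 496.95 + duty 1537.78 = 3020.52
Landed cost = invoice 9985.61 + 3020.52 = 13006.13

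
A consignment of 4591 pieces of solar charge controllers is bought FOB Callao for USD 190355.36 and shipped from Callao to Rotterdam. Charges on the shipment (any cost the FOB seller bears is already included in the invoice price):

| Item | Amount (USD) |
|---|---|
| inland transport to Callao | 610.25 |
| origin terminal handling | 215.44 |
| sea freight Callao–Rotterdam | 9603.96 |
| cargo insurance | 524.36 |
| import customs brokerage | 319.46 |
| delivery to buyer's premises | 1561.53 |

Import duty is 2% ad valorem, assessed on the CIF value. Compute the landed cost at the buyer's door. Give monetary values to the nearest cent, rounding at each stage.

FOB: the seller bears costs until goods are on board at the origin port; the buyer bears freight, insurance and all costs thereafter.
Already in the invoice (seller's account under FOB): inland to port, origin terminal — exclude.
CIF value = FOB price + freight + insurance = 190355.36 + 9603.96 + 524.36 = 200483.68
Import duty = 200483.68 × 2% = 4009.67
Buyer bears: freight 9603.96 + insurance 524.36 + brokerage 319.46 + delivery 1561.53 + duty 4009.67 = 16018.98
Landed cost = invoice 190355.36 + 16018.98 = 206374.34

Total landed cost: USD 206374.34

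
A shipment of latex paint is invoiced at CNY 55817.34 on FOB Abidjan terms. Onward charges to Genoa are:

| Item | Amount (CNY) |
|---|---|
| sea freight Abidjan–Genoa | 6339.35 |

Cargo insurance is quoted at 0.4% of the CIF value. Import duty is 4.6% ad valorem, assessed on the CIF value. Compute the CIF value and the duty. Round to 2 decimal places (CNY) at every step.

Let C be the CIF value. C = FOB price + freight + 0.4% × C
C − 0.4% × C = 55817.34 + 6339.35
0.996 × C = 62156.69
C = 62156.69 / 0.996 = 62406.32
Insurance premium = 0.4% × 62406.32 = 249.63
Import duty = 62406.32 × 4.6% = 2870.69

CIF value: CNY 62406.32; import duty: CNY 2870.69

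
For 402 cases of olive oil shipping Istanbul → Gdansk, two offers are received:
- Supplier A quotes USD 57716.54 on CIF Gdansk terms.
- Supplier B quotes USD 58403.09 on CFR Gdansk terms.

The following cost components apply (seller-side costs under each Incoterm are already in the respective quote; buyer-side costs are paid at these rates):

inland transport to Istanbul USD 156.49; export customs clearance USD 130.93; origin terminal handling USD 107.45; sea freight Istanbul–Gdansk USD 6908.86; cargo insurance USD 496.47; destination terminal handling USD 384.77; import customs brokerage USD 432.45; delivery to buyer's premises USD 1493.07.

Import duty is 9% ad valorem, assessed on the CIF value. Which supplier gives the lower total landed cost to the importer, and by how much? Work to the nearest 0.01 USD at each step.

Supplier A is cheaper by USD 1289.49

Supplier A (CIF):
The CIF price already equals the CIF value: 57716.54
Import duty = 57716.54 × 9% = 5194.49
Buyer bears (A): 384.77 + 432.45 + 1493.07 = 2310.29
Landed cost (A) = invoice 57716.54 + 2310.29 + duty 5194.49 = 65221.32
Supplier B (CFR):
CIF value = CFR price + insurance = 58403.09 + 496.47 = 58899.56
Import duty = 58899.56 × 9% = 5300.96
Buyer bears (B): 496.47 + 384.77 + 432.45 + 1493.07 = 2806.76
Landed cost (B) = invoice 58403.09 + 2806.76 + duty 5300.96 = 66510.81
Difference = |65221.32 − 66510.81| = 1289.49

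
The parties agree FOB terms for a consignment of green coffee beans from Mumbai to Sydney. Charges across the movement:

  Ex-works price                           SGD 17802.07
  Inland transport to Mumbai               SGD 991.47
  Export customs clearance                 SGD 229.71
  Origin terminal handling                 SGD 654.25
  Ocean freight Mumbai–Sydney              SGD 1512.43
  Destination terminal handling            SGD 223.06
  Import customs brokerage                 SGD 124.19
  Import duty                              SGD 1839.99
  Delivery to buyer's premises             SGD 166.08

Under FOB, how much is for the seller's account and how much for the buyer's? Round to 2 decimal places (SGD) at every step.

Seller: SGD 19677.50; buyer: SGD 3865.75

FOB: the seller bears costs until goods are on board at the origin port; the buyer bears freight, insurance and all costs thereafter.
Seller's account: goods 17802.07 + inland to port 991.47 + export clearance 229.71 + origin terminal 654.25 = 19677.50
Buyer's account: freight 1512.43 + destination terminal 223.06 + brokerage 124.19 + duty 1839.99 + delivery 166.08 = 3865.75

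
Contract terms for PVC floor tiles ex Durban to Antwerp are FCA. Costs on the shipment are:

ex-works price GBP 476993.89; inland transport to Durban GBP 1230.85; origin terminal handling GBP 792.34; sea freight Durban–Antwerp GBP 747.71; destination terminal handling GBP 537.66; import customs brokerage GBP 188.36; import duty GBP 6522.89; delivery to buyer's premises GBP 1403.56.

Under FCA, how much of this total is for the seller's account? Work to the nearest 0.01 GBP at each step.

Seller's account: GBP 478224.74

FCA: the seller delivers export-cleared goods to the carrier; the buyer bears costs from that point.
Seller's account: goods 476993.89 + inland to port 1230.85 = 478224.74
Buyer's account: origin terminal 792.34 + freight 747.71 + destination terminal 537.66 + brokerage 188.36 + duty 6522.89 + delivery 1403.56 = 10192.52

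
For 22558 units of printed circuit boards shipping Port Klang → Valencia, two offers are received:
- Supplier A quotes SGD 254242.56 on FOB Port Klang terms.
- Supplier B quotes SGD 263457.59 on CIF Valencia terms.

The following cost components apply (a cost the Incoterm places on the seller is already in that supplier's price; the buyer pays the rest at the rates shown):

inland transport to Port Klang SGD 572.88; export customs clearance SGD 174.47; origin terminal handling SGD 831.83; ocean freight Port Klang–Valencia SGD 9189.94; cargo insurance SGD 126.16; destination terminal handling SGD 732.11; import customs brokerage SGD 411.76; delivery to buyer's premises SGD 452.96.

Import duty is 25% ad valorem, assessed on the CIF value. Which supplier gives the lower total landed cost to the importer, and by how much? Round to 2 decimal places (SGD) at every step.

Supplier B is cheaper by SGD 126.34

Supplier A (FOB):
CIF value = FOB price + freight + insurance = 254242.56 + 9189.94 + 126.16 = 263558.66
Import duty = 263558.66 × 25% = 65889.67
Buyer bears (A): 9189.94 + 126.16 + 732.11 + 411.76 + 452.96 = 10912.93
Landed cost (A) = invoice 254242.56 + 10912.93 + duty 65889.67 = 331045.16
Supplier B (CIF):
The CIF price already equals the CIF value: 263457.59
Import duty = 263457.59 × 25% = 65864.40
Buyer bears (B): 732.11 + 411.76 + 452.96 = 1596.83
Landed cost (B) = invoice 263457.59 + 1596.83 + duty 65864.40 = 330918.82
Difference = |331045.16 − 330918.82| = 126.34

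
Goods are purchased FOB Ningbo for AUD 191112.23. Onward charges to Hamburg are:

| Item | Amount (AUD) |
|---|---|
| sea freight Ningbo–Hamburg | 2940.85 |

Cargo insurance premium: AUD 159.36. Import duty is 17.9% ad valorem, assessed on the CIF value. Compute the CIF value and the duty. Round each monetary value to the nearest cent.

CIF = FOB price + freight + insurance
CIF = 191112.23 + 2940.85 + 159.36 = 194212.44
Import duty = 194212.44 × 17.9% = 34764.03

CIF value: AUD 194212.44; import duty: AUD 34764.03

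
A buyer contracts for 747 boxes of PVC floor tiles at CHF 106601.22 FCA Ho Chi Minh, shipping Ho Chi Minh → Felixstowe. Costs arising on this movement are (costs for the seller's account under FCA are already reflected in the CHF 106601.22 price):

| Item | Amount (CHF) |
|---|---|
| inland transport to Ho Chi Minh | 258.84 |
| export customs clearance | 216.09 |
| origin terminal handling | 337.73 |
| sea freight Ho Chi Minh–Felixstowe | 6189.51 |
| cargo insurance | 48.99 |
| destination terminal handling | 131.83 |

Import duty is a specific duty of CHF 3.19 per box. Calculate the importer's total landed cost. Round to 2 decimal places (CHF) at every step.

FCA: the seller delivers export-cleared goods to the carrier; the buyer bears costs from that point.
Already in the invoice (seller's account under FCA): inland to port, export clearance — exclude.
CIF value = FCA price + origin terminal + freight + insurance = 106601.22 + 337.73 + 6189.51 + 48.99 = 113177.45
Import duty = 747 × 3.19 = 2382.93
Buyer bears: origin terminal 337.73 + freight 6189.51 + insurance 48.99 + destination terminal 131.83 + duty 2382.93 = 9090.99
Landed cost = invoice 106601.22 + 9090.99 = 115692.21

Total landed cost: CHF 115692.21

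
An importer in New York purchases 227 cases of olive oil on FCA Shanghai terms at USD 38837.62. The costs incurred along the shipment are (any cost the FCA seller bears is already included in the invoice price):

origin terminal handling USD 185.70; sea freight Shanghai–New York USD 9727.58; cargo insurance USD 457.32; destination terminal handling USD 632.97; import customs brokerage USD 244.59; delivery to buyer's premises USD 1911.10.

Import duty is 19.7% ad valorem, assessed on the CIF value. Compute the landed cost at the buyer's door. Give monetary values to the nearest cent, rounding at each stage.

Total landed cost: USD 61690.90

FCA: the seller delivers export-cleared goods to the carrier; the buyer bears costs from that point.
CIF value = FCA price + origin terminal + freight + insurance = 38837.62 + 185.70 + 9727.58 + 457.32 = 49208.22
Import duty = 49208.22 × 19.7% = 9694.02
Buyer bears: origin terminal 185.70 + freight 9727.58 + insurance 457.32 + destination terminal 632.97 + brokerage 244.59 + delivery 1911.10 + duty 9694.02 = 22853.28
Landed cost = invoice 38837.62 + 22853.28 = 61690.90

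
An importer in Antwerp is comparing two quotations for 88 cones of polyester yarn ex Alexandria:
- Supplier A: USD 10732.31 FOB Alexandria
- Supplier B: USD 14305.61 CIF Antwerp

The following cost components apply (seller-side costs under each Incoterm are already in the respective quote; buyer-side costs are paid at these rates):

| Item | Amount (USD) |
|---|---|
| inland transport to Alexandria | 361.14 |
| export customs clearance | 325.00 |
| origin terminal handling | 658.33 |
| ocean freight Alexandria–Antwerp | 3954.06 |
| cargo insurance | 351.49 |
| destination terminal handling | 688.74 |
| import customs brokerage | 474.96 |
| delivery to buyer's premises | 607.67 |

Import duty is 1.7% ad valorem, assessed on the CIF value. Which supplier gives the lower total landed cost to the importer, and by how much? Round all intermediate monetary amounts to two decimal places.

Supplier A (FOB):
CIF value = FOB price + freight + insurance = 10732.31 + 3954.06 + 351.49 = 15037.86
Import duty = 15037.86 × 1.7% = 255.64
Buyer bears (A): 3954.06 + 351.49 + 688.74 + 474.96 + 607.67 = 6076.92
Landed cost (A) = invoice 10732.31 + 6076.92 + duty 255.64 = 17064.87
Supplier B (CIF):
The CIF price already equals the CIF value: 14305.61
Import duty = 14305.61 × 1.7% = 243.20
Buyer bears (B): 688.74 + 474.96 + 607.67 = 1771.37
Landed cost (B) = invoice 14305.61 + 1771.37 + duty 243.20 = 16320.18
Difference = |17064.87 − 16320.18| = 744.69

Supplier B is cheaper by USD 744.69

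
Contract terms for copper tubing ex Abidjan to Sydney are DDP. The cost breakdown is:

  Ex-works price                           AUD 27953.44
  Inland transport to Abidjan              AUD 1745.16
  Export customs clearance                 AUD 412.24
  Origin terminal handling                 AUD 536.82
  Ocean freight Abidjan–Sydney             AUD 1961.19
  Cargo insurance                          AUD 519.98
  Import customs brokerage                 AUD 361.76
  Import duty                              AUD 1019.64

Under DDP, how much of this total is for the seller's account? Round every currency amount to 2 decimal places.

DDP: the seller bears all costs including import duty.
Seller's account: goods 27953.44 + inland to port 1745.16 + export clearance 412.24 + origin terminal 536.82 + freight 1961.19 + insurance 519.98 + brokerage 361.76 + duty 1019.64 = 34510.23
Buyer's account: 0.00

Seller's account: AUD 34510.23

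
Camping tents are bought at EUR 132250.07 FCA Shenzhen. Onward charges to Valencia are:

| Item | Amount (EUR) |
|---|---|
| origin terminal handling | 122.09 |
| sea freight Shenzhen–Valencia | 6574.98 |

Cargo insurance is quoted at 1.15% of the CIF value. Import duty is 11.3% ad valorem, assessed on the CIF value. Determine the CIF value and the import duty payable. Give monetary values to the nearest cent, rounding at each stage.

Let C be the CIF value. C = FCA price + pre-shipment costs + freight + 1.15% × C
C − 1.15% × C = 132250.07 + 122.09 + 6574.98
0.9885 × C = 138947.14
C = 138947.14 / 0.9885 = 140563.62
Insurance premium = 1.15% × 140563.62 = 1616.48
Import duty = 140563.62 × 11.3% = 15883.69

CIF value: EUR 140563.62; import duty: EUR 15883.69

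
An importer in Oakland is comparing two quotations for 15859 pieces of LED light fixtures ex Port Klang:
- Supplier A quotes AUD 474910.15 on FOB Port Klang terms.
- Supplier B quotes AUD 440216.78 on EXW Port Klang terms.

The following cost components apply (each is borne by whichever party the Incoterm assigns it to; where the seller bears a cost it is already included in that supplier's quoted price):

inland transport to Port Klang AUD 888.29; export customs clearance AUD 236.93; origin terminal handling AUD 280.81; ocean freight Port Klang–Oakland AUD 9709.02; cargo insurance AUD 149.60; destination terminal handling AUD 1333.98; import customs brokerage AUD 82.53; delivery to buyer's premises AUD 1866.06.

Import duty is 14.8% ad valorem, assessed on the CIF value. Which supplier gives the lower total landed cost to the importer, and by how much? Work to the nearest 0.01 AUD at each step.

Supplier B is cheaper by AUD 38213.87

Supplier A (FOB):
CIF value = FOB price + freight + insurance = 474910.15 + 9709.02 + 149.60 = 484768.77
Import duty = 484768.77 × 14.8% = 71745.78
Buyer bears (A): 9709.02 + 149.60 + 1333.98 + 82.53 + 1866.06 = 13141.19
Landed cost (A) = invoice 474910.15 + 13141.19 + duty 71745.78 = 559797.12
Supplier B (EXW):
CIF value = EXW price + inland to port + export clearance + origin terminal + freight + insurance = 440216.78 + 888.29 + 236.93 + 280.81 + 9709.02 + 149.60 = 451481.43
Import duty = 451481.43 × 14.8% = 66819.25
Buyer bears (B): 888.29 + 236.93 + 280.81 + 9709.02 + 149.60 + 1333.98 + 82.53 + 1866.06 = 14547.22
Landed cost (B) = invoice 440216.78 + 14547.22 + duty 66819.25 = 521583.25
Difference = |559797.12 − 521583.25| = 38213.87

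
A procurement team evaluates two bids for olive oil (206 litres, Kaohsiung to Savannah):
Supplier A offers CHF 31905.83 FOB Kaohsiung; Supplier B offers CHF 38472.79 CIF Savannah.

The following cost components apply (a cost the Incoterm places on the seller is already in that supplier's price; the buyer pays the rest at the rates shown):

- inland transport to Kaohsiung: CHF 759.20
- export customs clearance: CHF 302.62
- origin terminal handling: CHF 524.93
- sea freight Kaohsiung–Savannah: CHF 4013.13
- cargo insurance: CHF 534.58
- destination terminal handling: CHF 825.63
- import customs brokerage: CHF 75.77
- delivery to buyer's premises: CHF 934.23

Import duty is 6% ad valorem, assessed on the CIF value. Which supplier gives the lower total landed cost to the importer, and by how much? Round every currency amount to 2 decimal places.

Supplier A is cheaper by CHF 2140.41

Supplier A (FOB):
CIF value = FOB price + freight + insurance = 31905.83 + 4013.13 + 534.58 = 36453.54
Import duty = 36453.54 × 6% = 2187.21
Buyer bears (A): 4013.13 + 534.58 + 825.63 + 75.77 + 934.23 = 6383.34
Landed cost (A) = invoice 31905.83 + 6383.34 + duty 2187.21 = 40476.38
Supplier B (CIF):
The CIF price already equals the CIF value: 38472.79
Import duty = 38472.79 × 6% = 2308.37
Buyer bears (B): 825.63 + 75.77 + 934.23 = 1835.63
Landed cost (B) = invoice 38472.79 + 1835.63 + duty 2308.37 = 42616.79
Difference = |40476.38 − 42616.79| = 2140.41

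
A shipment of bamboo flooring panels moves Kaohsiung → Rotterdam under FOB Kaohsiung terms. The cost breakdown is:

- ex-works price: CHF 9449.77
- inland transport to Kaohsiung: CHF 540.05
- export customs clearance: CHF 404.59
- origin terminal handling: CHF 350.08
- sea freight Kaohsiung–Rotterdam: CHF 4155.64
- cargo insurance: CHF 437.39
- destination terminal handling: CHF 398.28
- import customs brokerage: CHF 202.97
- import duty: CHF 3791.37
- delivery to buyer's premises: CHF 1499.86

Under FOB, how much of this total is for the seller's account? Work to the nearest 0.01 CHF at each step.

Seller's account: CHF 10744.49

FOB: the seller bears costs until goods are on board at the origin port; the buyer bears freight, insurance and all costs thereafter.
Seller's account: goods 9449.77 + inland to port 540.05 + export clearance 404.59 + origin terminal 350.08 = 10744.49
Buyer's account: freight 4155.64 + insurance 437.39 + destination terminal 398.28 + brokerage 202.97 + duty 3791.37 + delivery 1499.86 = 10485.51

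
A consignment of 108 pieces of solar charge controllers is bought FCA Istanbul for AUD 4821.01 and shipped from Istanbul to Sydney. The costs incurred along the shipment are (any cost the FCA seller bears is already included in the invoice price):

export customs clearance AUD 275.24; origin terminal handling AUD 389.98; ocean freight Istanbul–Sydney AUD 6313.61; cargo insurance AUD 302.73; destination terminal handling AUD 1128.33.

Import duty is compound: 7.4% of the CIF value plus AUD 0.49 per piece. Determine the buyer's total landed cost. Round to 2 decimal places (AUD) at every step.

Total landed cost: AUD 13883.80

FCA: the seller delivers export-cleared goods to the carrier; the buyer bears costs from that point.
Already in the invoice (seller's account under FCA): export clearance — exclude.
CIF value = FCA price + origin terminal + freight + insurance = 4821.01 + 389.98 + 6313.61 + 302.73 = 11827.33
Ad valorem component: 11827.33 × 7.4% = 875.22
Specific component: 108 × 0.49 = 52.92
Import duty = 875.22 + 52.92 = 928.14
Buyer bears: origin terminal 389.98 + freight 6313.61 + insurance 302.73 + destination terminal 1128.33 + duty 928.14 = 9062.79
Landed cost = invoice 4821.01 + 9062.79 = 13883.80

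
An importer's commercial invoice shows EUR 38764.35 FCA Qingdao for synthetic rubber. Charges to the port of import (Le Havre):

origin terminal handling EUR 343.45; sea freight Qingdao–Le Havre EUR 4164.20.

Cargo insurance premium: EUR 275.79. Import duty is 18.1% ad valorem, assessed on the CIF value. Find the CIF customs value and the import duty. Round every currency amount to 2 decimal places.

CIF value: EUR 43547.79; import duty: EUR 7882.15

CIF = FCA price + pre-shipment costs + freight + insurance
CIF = 38764.35 + 343.45 + 4164.20 + 275.79 = 43547.79
Import duty = 43547.79 × 18.1% = 7882.15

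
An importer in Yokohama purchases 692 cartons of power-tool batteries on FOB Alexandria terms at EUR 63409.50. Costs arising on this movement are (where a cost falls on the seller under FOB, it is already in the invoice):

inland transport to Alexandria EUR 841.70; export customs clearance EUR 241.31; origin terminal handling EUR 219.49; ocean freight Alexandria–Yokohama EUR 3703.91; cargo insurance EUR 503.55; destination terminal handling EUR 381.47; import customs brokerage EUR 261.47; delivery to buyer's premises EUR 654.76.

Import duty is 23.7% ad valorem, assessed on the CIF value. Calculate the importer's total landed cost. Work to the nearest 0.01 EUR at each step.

Total landed cost: EUR 84939.88

FOB: the seller bears costs until goods are on board at the origin port; the buyer bears freight, insurance and all costs thereafter.
Already in the invoice (seller's account under FOB): inland to port, export clearance, origin terminal — exclude.
CIF value = FOB price + freight + insurance = 63409.50 + 3703.91 + 503.55 = 67616.96
Import duty = 67616.96 × 23.7% = 16025.22
Buyer bears: freight 3703.91 + insurance 503.55 + destination terminal 381.47 + brokerage 261.47 + delivery 654.76 + duty 16025.22 = 21530.38
Landed cost = invoice 63409.50 + 21530.38 = 84939.88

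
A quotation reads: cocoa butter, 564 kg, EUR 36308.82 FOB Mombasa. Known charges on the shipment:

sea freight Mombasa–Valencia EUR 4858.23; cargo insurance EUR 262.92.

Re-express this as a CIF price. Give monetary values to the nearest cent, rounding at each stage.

From FOB to CIF, the seller additionally bears: freight, insurance.
CIF price = 36308.82 + 4858.23 + 262.92 = 41429.97

CIF price: EUR 41429.97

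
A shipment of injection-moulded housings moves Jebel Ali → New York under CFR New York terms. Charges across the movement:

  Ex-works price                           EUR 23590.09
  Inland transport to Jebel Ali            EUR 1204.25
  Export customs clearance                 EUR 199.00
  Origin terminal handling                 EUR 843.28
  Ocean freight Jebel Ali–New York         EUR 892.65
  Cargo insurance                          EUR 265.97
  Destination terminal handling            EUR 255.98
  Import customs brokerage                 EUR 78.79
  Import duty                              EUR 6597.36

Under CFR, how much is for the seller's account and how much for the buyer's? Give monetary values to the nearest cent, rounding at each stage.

CFR: the seller pays costs through ocean freight to the destination port, but not insurance.
Seller's account: goods 23590.09 + inland to port 1204.25 + export clearance 199.00 + origin terminal 843.28 + freight 892.65 = 26729.27
Buyer's account: insurance 265.97 + destination terminal 255.98 + brokerage 78.79 + duty 6597.36 = 7198.10

Seller: EUR 26729.27; buyer: EUR 7198.10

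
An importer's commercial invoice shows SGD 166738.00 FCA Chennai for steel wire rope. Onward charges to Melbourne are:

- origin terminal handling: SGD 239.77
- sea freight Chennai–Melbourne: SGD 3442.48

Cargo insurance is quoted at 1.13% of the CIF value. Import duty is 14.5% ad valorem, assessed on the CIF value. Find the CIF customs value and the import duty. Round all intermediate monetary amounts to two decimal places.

Let C be the CIF value. C = FCA price + pre-shipment costs + freight + 1.13% × C
C − 1.13% × C = 166738.00 + 239.77 + 3442.48
0.9887 × C = 170420.25
C = 170420.25 / 0.9887 = 172368.01
Insurance premium = 1.13% × 172368.01 = 1947.76
Import duty = 172368.01 × 14.5% = 24993.36

CIF value: SGD 172368.01; import duty: SGD 24993.36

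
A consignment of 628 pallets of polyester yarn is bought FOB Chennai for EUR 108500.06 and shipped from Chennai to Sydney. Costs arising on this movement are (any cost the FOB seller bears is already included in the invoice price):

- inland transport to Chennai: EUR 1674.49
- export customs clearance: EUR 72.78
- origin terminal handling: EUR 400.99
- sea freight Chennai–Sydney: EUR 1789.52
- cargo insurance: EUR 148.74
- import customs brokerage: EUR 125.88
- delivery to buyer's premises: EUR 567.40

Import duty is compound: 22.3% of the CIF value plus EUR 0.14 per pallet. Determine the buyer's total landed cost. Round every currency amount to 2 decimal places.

FOB: the seller bears costs until goods are on board at the origin port; the buyer bears freight, insurance and all costs thereafter.
Already in the invoice (seller's account under FOB): inland to port, export clearance, origin terminal — exclude.
CIF value = FOB price + freight + insurance = 108500.06 + 1789.52 + 148.74 = 110438.32
Ad valorem component: 110438.32 × 22.3% = 24627.75
Specific component: 628 × 0.14 = 87.92
Import duty = 24627.75 + 87.92 = 24715.67
Buyer bears: freight 1789.52 + insurance 148.74 + brokerage 125.88 + delivery 567.40 + duty 24715.67 = 27347.21
Landed cost = invoice 108500.06 + 27347.21 = 135847.27

Total landed cost: EUR 135847.27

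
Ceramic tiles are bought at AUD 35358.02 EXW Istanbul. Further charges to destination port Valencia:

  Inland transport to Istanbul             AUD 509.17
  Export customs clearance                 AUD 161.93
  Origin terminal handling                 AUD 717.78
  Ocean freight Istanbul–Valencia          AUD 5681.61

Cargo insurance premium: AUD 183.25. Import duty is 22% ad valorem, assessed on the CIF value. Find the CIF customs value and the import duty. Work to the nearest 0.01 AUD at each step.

CIF value: AUD 42611.76; import duty: AUD 9374.59

CIF = EXW price + pre-shipment costs + freight + insurance
CIF = 35358.02 + 509.17 + 161.93 + 717.78 + 5681.61 + 183.25 = 42611.76
Import duty = 42611.76 × 22% = 9374.59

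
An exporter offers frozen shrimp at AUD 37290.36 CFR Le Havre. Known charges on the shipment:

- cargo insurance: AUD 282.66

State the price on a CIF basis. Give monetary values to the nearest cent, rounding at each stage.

From CFR to CIF, the seller additionally bears: insurance.
CIF price = 37290.36 + 282.66 = 37573.02

CIF price: AUD 37573.02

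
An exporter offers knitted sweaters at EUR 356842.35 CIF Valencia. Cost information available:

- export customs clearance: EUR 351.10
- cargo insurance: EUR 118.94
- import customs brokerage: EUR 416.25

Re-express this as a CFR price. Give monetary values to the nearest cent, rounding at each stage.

Not relevant to the conversion: export clearance — on the seller under both CIF and CFR; already in the CIF price and stays in the CFR price. brokerage — on the buyer under both terms; not part of either seller's price.
From CIF to CFR, the seller no longer bears: insurance.
CFR price = 356842.35 − 118.94 = 356723.41

CFR price: EUR 356723.41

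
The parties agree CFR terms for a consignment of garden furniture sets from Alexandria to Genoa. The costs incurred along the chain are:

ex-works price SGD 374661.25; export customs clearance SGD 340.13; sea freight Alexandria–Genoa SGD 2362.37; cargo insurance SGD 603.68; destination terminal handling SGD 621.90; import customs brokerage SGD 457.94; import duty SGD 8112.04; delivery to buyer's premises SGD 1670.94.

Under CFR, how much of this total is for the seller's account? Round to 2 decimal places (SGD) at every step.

CFR: the seller pays costs through ocean freight to the destination port, but not insurance.
Seller's account: goods 374661.25 + export clearance 340.13 + freight 2362.37 = 377363.75
Buyer's account: insurance 603.68 + destination terminal 621.90 + brokerage 457.94 + duty 8112.04 + delivery 1670.94 = 11466.50

Seller's account: SGD 377363.75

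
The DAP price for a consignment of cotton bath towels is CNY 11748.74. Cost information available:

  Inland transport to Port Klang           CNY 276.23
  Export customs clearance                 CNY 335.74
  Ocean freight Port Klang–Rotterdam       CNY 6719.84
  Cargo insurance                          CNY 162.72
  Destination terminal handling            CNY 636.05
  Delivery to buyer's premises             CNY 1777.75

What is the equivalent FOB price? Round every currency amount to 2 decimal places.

FOB price: CNY 2452.38

Not relevant to the conversion: inland to port, export clearance — on the seller under both DAP and FOB; already in the DAP price and stays in the FOB price.
From DAP to FOB, the seller no longer bears: freight, insurance, destination terminal, delivery.
FOB price = 11748.74 − 6719.84 − 162.72 − 636.05 − 1777.75 = 2452.38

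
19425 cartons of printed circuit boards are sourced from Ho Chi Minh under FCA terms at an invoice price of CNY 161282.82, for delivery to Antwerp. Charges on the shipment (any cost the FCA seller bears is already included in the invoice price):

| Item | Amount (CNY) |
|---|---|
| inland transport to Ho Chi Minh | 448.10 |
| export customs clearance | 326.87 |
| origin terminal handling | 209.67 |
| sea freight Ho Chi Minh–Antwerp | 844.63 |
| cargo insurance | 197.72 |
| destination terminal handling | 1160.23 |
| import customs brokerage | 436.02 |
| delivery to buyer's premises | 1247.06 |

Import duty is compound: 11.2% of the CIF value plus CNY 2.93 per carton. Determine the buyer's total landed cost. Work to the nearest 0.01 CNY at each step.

FCA: the seller delivers export-cleared goods to the carrier; the buyer bears costs from that point.
Already in the invoice (seller's account under FCA): inland to port, export clearance — exclude.
CIF value = FCA price + origin terminal + freight + insurance = 161282.82 + 209.67 + 844.63 + 197.72 = 162534.84
Ad valorem component: 162534.84 × 11.2% = 18203.90
Specific component: 19425 × 2.93 = 56915.25
Import duty = 18203.90 + 56915.25 = 75119.15
Buyer bears: origin terminal 209.67 + freight 844.63 + insurance 197.72 + destination terminal 1160.23 + brokerage 436.02 + delivery 1247.06 + duty 75119.15 = 79214.48
Landed cost = invoice 161282.82 + 79214.48 = 240497.30

Total landed cost: CNY 240497.30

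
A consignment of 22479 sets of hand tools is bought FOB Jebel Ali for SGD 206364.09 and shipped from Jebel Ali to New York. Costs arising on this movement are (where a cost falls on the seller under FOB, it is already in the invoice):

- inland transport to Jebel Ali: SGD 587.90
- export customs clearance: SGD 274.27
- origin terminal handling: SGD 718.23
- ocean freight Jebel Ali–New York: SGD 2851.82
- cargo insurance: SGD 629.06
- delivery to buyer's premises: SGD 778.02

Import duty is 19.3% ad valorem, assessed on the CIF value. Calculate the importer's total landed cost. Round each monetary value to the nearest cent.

Total landed cost: SGD 251123.07

FOB: the seller bears costs until goods are on board at the origin port; the buyer bears freight, insurance and all costs thereafter.
Already in the invoice (seller's account under FOB): inland to port, export clearance, origin terminal — exclude.
CIF value = FOB price + freight + insurance = 206364.09 + 2851.82 + 629.06 = 209844.97
Import duty = 209844.97 × 19.3% = 40500.08
Buyer bears: freight 2851.82 + insurance 629.06 + delivery 778.02 + duty 40500.08 = 44758.98
Landed cost = invoice 206364.09 + 44758.98 = 251123.07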